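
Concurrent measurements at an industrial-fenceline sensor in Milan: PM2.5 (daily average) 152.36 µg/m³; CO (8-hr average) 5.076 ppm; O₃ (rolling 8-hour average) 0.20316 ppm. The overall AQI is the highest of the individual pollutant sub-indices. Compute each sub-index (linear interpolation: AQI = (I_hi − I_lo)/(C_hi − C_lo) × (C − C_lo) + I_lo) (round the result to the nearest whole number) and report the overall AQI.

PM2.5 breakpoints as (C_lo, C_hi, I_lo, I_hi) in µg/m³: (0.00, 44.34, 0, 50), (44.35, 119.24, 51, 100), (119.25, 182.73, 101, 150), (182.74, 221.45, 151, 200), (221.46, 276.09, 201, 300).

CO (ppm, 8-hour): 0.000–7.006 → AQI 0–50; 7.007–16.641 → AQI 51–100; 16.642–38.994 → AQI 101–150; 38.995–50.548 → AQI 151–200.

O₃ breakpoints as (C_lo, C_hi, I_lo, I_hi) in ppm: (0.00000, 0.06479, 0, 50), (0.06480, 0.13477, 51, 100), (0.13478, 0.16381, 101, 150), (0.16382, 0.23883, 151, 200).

177

PM2.5: 152.36 lies in 119.25–182.73, so I_lo=101, I_hi=150, C_lo=119.25, C_hi=182.73.
(150−101)/(182.73−119.25) × (152.36−119.25) + 101 = 49/63.48 × 33.11 + 101 ≈ 126.56 → 127.
CO: row 0.000–7.006 (AQI 0–50). (50−0)·(5.076−0.000)/(7.006−0.000) + 0 = 50·5.076/7.006 + 0 ≈ 36.23 → 36.
O₃: 0.20316 ∈ [0.16382, 0.23883] ↔ index [151, 200].
151 + (0.20316−0.16382)·(200−151)/(0.23883−0.16382) = 151 + 0.03934·49/0.07501 ≈ 176.70, so AQI = 177.
Sub-indices: PM2.5→127, CO→36, O₃→177. Overall AQI = max = 177; dominant pollutant is O₃.
AQI 177: Unhealthy.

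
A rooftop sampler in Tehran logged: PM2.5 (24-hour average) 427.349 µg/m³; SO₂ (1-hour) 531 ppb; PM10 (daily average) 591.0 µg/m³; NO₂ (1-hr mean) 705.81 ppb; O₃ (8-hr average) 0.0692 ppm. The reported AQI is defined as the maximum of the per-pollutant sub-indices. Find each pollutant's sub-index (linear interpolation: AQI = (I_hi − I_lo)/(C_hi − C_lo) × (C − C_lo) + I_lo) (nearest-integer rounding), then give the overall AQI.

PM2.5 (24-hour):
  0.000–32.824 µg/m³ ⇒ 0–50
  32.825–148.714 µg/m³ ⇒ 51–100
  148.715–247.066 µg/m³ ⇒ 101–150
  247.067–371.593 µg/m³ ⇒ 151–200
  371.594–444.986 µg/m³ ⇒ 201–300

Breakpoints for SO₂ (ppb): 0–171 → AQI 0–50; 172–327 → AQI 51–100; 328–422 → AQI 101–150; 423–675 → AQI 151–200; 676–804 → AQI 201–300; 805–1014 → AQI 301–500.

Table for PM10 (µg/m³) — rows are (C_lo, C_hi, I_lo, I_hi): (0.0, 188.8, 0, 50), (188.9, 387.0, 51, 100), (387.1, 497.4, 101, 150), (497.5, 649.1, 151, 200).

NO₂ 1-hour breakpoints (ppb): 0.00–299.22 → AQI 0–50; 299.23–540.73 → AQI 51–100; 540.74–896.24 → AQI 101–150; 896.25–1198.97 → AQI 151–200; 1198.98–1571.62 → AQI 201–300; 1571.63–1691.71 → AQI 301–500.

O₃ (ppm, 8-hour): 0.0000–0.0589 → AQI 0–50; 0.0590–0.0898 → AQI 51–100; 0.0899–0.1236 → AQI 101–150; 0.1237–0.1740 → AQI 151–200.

276

PM2.5: 427.349 lies in 371.594–444.986, so I_lo=201, I_hi=300, C_lo=371.594, C_hi=444.986.
(300−201)/(444.986−371.594) × (427.349−371.594) + 201 = 99/73.392 × 55.755 + 201 ≈ 276.21 → 276.
SO₂: row 423–675 (AQI 151–200). (200−151)·(531−423)/(675−423) + 151 = 49·108/252 + 151 ≈ 172.00 → 172.
PM10 591.0: bracket 497.5–649.1 → index 151–200; slope 49/151.6, offset 93.5.
AQI = 151 + 49/151.6·93.5 ≈ 181.22 ⇒ 181.
NO₂: 705.81 lies in 540.74–896.24, so I_lo=101, I_hi=150, C_lo=540.74, C_hi=896.24.
(150−101)/(896.24−540.74) × (705.81−540.74) + 101 = 49/355.50 × 165.07 + 101 ≈ 123.75 → 124.
O₃: 0.0692 lies in 0.0590–0.0898, so I_lo=51, I_hi=100, C_lo=0.0590, C_hi=0.0898.
(100−51)/(0.0898−0.0590) × (0.0692−0.0590) + 51 = 49/0.0308 × 0.0102 + 51 ≈ 67.23 → 67.
Sub-indices: PM2.5→276, SO₂→172, PM10→181, NO₂→124, O₃→67. Overall AQI = max = 276; dominant pollutant is PM2.5.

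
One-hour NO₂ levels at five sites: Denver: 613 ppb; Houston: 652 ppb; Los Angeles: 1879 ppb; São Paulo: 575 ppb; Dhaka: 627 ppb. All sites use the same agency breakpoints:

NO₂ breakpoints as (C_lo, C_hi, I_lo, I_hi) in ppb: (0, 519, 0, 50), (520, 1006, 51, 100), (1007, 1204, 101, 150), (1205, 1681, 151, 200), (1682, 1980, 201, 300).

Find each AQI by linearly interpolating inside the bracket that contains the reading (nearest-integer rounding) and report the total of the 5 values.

509

Denver: 613 ∈ [520, 1006] ↔ index [51, 100].
51 + (613−520)·(100−51)/(1006−520) = 51 + 93·49/486 ≈ 60.38, so AQI = 60.
Houston: 652 lies in 520–1006, so I_lo=51, I_hi=100, C_lo=520, C_hi=1006.
(100−51)/(1006−520) × (652−520) + 51 = 49/486 × 132 + 51 ≈ 64.31 → 64.
Los Angeles: 1879 lies in 1682–1980, so I_lo=201, I_hi=300, C_lo=1682, C_hi=1980.
(300−201)/(1980−1682) × (1879−1682) + 201 = 99/298 × 197 + 201 ≈ 266.45 → 266.
São Paulo: row 520–1006 (AQI 51–100). (100−51)·(575−520)/(1006−520) + 51 = 49·55/486 + 51 ≈ 56.55 → 57.
Dhaka: 627 lies in 520–1006, so I_lo=51, I_hi=100, C_lo=520, C_hi=1006.
(100−51)/(1006−520) × (627−520) + 51 = 49/486 × 107 + 51 ≈ 61.79 → 62.
AQIs: Denver=60, Houston=64, Los Angeles=266, São Paulo=57, Dhaka=62. Sum = 60 + 64 + 266 + 57 + 62 = 509.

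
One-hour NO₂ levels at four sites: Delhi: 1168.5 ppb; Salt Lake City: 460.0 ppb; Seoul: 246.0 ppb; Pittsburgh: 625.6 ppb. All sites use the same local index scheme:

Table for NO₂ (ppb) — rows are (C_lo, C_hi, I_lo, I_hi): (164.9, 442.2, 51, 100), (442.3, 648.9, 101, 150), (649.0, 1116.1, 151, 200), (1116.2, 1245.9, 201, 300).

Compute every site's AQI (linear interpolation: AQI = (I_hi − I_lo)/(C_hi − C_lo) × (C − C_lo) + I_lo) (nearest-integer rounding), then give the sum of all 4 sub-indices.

Delhi: row 1116.2–1245.9 (AQI 201–300). (300−201)·(1168.5−1116.2)/(1245.9−1116.2) + 201 = 99·52.3/129.7 + 201 ≈ 240.92 → 241.
Salt Lake City: 460.0 ∈ [442.3, 648.9] ↔ index [101, 150].
101 + (460.0−442.3)·(150−101)/(648.9−442.3) = 101 + 17.7·49/206.6 ≈ 105.20, so AQI = 105.
Seoul: row 164.9–442.2 (AQI 51–100). (100−51)·(246.0−164.9)/(442.2−164.9) + 51 = 49·81.1/277.3 + 51 ≈ 65.33 → 65.
Pittsburgh: 625.6 lies in 442.3–648.9, so I_lo=101, I_hi=150, C_lo=442.3, C_hi=648.9.
(150−101)/(648.9−442.3) × (625.6−442.3) + 101 = 49/206.6 × 183.3 + 101 ≈ 144.47 → 144.
AQIs: Delhi=241, Salt Lake City=105, Seoul=65, Pittsburgh=144. Sum = 241 + 105 + 65 + 144 = 555.

555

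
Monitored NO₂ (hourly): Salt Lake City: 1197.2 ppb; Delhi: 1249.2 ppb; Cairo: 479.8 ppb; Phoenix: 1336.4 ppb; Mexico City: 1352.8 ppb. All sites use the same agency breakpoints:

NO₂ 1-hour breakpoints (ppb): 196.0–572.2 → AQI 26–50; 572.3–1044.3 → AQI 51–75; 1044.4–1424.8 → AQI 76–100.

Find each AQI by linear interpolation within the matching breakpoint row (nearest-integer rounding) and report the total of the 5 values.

Salt Lake City: row 1044.4–1424.8 (AQI 76–100). (100−76)·(1197.2−1044.4)/(1424.8−1044.4) + 76 = 24·152.8/380.4 + 76 ≈ 85.64 → 86.
Delhi: 1249.2 ∈ [1044.4, 1424.8] ↔ index [76, 100].
76 + (1249.2−1044.4)·(100−76)/(1424.8−1044.4) = 76 + 204.8·24/380.4 ≈ 88.92, so AQI = 89.
Cairo: 479.8 ∈ [196.0, 572.2] ↔ index [26, 50].
26 + (479.8−196.0)·(50−26)/(572.2−196.0) = 26 + 283.8·24/376.2 ≈ 44.11, so AQI = 44.
Phoenix: row 1044.4–1424.8 (AQI 76–100). (100−76)·(1336.4−1044.4)/(1424.8−1044.4) + 76 = 24·292.0/380.4 + 76 ≈ 94.42 → 94.
Mexico City: row 1044.4–1424.8 (AQI 76–100). (100−76)·(1352.8−1044.4)/(1424.8−1044.4) + 76 = 24·308.4/380.4 + 76 ≈ 95.46 → 95.
AQIs: Salt Lake City=86, Delhi=89, Cairo=44, Phoenix=94, Mexico City=95. Sum = 86 + 89 + 44 + 94 + 95 = 408.

408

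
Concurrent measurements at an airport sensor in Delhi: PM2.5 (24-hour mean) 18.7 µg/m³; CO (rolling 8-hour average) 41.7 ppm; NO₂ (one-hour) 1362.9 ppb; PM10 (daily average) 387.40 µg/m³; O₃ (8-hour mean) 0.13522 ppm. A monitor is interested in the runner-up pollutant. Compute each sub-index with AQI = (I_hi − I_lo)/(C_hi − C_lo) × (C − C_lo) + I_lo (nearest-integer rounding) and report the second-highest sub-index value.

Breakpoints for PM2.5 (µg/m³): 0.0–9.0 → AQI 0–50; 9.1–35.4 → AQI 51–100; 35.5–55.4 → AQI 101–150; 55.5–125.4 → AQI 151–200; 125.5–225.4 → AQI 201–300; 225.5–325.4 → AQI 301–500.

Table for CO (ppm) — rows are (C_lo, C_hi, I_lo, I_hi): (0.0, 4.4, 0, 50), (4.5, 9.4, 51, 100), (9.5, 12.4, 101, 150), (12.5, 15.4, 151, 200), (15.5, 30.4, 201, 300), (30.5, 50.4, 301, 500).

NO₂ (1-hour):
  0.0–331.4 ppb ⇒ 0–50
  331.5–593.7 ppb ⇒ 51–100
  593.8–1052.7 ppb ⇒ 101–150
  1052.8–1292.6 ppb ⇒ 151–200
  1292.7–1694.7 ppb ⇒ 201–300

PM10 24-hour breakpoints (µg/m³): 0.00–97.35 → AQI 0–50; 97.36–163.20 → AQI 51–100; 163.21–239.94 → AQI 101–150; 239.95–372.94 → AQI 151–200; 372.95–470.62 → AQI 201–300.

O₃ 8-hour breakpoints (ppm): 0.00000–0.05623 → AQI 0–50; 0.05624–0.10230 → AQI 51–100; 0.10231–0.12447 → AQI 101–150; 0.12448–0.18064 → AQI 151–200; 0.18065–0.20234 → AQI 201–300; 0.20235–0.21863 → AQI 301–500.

218

PM2.5: 18.7 ∈ [9.1, 35.4] ↔ index [51, 100].
51 + (18.7−9.1)·(100−51)/(35.4−9.1) = 51 + 9.6·49/26.3 ≈ 68.89, so AQI = 69.
CO: 41.7 ∈ [30.5, 50.4] ↔ index [301, 500].
301 + (41.7−30.5)·(500−301)/(50.4−30.5) = 301 + 11.2·199/19.9 ≈ 413.00, so AQI = 413.
NO₂: 1362.9 lies in 1292.7–1694.7, so I_lo=201, I_hi=300, C_lo=1292.7, C_hi=1694.7.
(300−201)/(1694.7−1292.7) × (1362.9−1292.7) + 201 = 99/402.0 × 70.2 + 201 ≈ 218.29 → 218.
PM10 387.40: bracket 372.95–470.62 → index 201–300; slope 99/97.67, offset 14.45.
AQI = 201 + 99/97.67·14.45 ≈ 215.65 ⇒ 216.
O₃: row 0.12448–0.18064 (AQI 151–200). (200−151)·(0.13522−0.12448)/(0.18064−0.12448) + 151 = 49·0.01074/0.05616 + 151 ≈ 160.37 → 160.
Sub-indices: PM2.5→69, CO→413, NO₂→218, PM10→216, O₃→160. Ranked high→low: 413, 218, 216, 160, 69. Second-highest sub-index = 218.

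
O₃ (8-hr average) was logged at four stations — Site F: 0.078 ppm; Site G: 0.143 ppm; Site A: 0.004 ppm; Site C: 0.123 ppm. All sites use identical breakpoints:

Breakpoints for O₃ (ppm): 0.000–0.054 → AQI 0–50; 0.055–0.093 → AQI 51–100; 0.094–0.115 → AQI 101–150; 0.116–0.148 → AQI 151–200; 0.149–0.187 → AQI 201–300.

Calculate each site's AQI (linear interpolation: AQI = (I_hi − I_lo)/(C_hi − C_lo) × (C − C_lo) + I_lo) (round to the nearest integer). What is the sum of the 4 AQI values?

439

Site F: 0.078 lies in 0.055–0.093, so I_lo=51, I_hi=100, C_lo=0.055, C_hi=0.093.
(100−51)/(0.093−0.055) × (0.078−0.055) + 51 = 49/0.038 × 0.023 + 51 ≈ 80.66 → 81.
Site G: row 0.116–0.148 (AQI 151–200). (200−151)·(0.143−0.116)/(0.148−0.116) + 151 = 49·0.027/0.032 + 151 ≈ 192.34 → 192.
Site A 0.004: bracket 0.000–0.054 → index 0–50; slope 50/0.054, offset 0.004.
AQI = 0 + 50/0.054·0.004 ≈ 3.70 ⇒ 4.
Site C 0.123: bracket 0.116–0.148 → index 151–200; slope 49/0.032, offset 0.007.
AQI = 151 + 49/0.032·0.007 ≈ 161.72 ⇒ 162.
AQIs: Site F=81, Site G=192, Site A=4, Site C=162. Sum = 81 + 192 + 4 + 162 = 439.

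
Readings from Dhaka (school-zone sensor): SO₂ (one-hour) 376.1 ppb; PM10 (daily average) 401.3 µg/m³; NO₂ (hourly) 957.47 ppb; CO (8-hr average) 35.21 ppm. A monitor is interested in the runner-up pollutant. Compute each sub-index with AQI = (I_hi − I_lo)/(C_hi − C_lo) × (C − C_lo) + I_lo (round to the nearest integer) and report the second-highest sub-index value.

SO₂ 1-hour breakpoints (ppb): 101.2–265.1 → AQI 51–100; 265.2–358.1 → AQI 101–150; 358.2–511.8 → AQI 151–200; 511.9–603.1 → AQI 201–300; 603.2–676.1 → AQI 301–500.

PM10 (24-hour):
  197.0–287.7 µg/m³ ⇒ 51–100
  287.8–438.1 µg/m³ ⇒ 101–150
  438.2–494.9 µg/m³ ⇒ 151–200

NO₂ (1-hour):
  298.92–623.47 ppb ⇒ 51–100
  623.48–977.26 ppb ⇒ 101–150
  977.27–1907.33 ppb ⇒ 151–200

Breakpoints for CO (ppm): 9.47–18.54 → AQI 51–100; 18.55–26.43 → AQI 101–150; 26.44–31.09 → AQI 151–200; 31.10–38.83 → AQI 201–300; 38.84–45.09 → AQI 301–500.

SO₂: row 358.2–511.8 (AQI 151–200). (200−151)·(376.1−358.2)/(511.8−358.2) + 151 = 49·17.9/153.6 + 151 ≈ 156.71 → 157.
PM10: 401.3 lies in 287.8–438.1, so I_lo=101, I_hi=150, C_lo=287.8, C_hi=438.1.
(150−101)/(438.1−287.8) × (401.3−287.8) + 101 = 49/150.3 × 113.5 + 101 ≈ 138.00 → 138.
NO₂: row 623.48–977.26 (AQI 101–150). (150−101)·(957.47−623.48)/(977.26−623.48) + 101 = 49·333.99/353.78 + 101 ≈ 147.26 → 147.
CO: 35.21 ∈ [31.10, 38.83] ↔ index [201, 300].
201 + (35.21−31.10)·(300−201)/(38.83−31.10) = 201 + 4.11·99/7.73 ≈ 253.64, so AQI = 254.
Sub-indices: SO₂→157, PM10→138, NO₂→147, CO→254. Ranked high→low: 254, 157, 147, 138. Second-highest sub-index = 157.

157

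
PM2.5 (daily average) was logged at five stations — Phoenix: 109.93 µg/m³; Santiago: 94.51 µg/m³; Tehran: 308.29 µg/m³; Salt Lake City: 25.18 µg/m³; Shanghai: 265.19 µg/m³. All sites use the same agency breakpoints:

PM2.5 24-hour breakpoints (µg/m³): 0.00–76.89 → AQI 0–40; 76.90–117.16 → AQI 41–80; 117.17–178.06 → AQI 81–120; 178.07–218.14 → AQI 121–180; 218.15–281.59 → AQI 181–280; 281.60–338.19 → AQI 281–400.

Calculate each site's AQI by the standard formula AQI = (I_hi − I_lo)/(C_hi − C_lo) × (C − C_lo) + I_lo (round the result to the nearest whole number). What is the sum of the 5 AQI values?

Phoenix: 109.93 lies in 76.90–117.16, so I_lo=41, I_hi=80, C_lo=76.90, C_hi=117.16.
(80−41)/(117.16−76.90) × (109.93−76.90) + 41 = 39/40.26 × 33.03 + 41 ≈ 73.00 → 73.
Santiago: 94.51 ∈ [76.90, 117.16] ↔ index [41, 80].
41 + (94.51−76.90)·(80−41)/(117.16−76.90) = 41 + 17.61·39/40.26 ≈ 58.06, so AQI = 58.
Tehran 308.29: bracket 281.60–338.19 → index 281–400; slope 119/56.59, offset 26.69.
AQI = 281 + 119/56.59·26.69 ≈ 337.12 ⇒ 337.
Salt Lake City: 25.18 lies in 0.00–76.89, so I_lo=0, I_hi=40, C_lo=0.00, C_hi=76.89.
(40−0)/(76.89−0.00) × (25.18−0.00) + 0 = 40/76.89 × 25.18 + 0 ≈ 13.10 → 13.
Shanghai: 265.19 lies in 218.15–281.59, so I_lo=181, I_hi=280, C_lo=218.15, C_hi=281.59.
(280−181)/(281.59−218.15) × (265.19−218.15) + 181 = 99/63.44 × 47.04 + 181 ≈ 254.41 → 254.
AQIs: Phoenix=73, Santiago=58, Tehran=337, Salt Lake City=13, Shanghai=254. Sum = 73 + 58 + 337 + 13 + 254 = 735.

735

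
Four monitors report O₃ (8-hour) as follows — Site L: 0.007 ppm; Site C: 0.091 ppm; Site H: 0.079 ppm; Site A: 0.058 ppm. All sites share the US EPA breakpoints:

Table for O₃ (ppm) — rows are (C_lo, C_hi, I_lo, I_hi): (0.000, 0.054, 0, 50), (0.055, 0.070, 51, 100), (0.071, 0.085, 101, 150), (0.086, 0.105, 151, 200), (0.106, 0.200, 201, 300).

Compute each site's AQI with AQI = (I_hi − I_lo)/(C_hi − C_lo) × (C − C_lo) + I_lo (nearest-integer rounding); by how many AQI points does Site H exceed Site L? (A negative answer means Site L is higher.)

Site L 0.007: bracket 0.000–0.054 → index 0–50; slope 50/0.054, offset 0.007.
AQI = 0 + 50/0.054·0.007 ≈ 6.48 ⇒ 6.
Site C: row 0.086–0.105 (AQI 151–200). (200−151)·(0.091−0.086)/(0.105−0.086) + 151 = 49·0.005/0.019 + 151 ≈ 163.89 → 164.
Site H: 0.079 ∈ [0.071, 0.085] ↔ index [101, 150].
101 + (0.079−0.071)·(150−101)/(0.085−0.071) = 101 + 0.008·49/0.014 ≈ 129.00, so AQI = 129.
Site A: 0.058 ∈ [0.055, 0.070] ↔ index [51, 100].
51 + (0.058−0.055)·(100−51)/(0.070−0.055) = 51 + 0.003·49/0.015 ≈ 60.80, so AQI = 61.
AQIs: Site L=6, Site C=164, Site H=129, Site A=61. Site H (129) − Site L (6) = 123.

123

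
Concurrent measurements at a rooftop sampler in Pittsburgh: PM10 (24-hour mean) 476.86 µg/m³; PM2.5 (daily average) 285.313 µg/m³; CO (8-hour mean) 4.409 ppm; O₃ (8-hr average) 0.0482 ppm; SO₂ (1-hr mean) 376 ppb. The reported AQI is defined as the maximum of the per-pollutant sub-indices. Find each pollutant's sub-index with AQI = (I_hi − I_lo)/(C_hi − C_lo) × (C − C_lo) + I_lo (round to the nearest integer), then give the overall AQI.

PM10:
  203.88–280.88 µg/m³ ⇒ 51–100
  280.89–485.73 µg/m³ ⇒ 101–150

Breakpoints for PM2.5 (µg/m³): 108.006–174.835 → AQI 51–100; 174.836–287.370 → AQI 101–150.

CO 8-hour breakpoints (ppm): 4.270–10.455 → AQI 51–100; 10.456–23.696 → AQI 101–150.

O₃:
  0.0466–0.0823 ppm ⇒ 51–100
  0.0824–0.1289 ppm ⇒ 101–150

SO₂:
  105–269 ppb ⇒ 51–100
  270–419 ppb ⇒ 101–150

PM10: row 280.89–485.73 (AQI 101–150). (150−101)·(476.86−280.89)/(485.73−280.89) + 101 = 49·195.97/204.84 + 101 ≈ 147.88 → 148.
PM2.5: row 174.836–287.370 (AQI 101–150). (150−101)·(285.313−174.836)/(287.370−174.836) + 101 = 49·110.477/112.534 + 101 ≈ 149.10 → 149.
CO: 4.409 ∈ [4.270, 10.455] ↔ index [51, 100].
51 + (4.409−4.270)·(100−51)/(10.455−4.270) = 51 + 0.139·49/6.185 ≈ 52.10, so AQI = 52.
O₃ 0.0482: bracket 0.0466–0.0823 → index 51–100; slope 49/0.0357, offset 0.0016.
AQI = 51 + 49/0.0357·0.0016 ≈ 53.20 ⇒ 53.
SO₂: row 270–419 (AQI 101–150). (150−101)·(376−270)/(419−270) + 101 = 49·106/149 + 101 ≈ 135.86 → 136.
Sub-indices: PM10→148, PM2.5→149, CO→52, O₃→53, SO₂→136. Overall AQI = max = 149; dominant pollutant is PM2.5.

149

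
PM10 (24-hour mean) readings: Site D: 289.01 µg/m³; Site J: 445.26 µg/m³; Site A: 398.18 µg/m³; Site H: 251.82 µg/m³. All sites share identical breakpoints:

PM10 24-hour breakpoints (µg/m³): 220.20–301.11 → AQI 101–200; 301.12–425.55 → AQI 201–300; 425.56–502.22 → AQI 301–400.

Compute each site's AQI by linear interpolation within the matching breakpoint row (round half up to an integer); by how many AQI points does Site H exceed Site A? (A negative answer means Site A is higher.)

Site D: 289.01 ∈ [220.20, 301.11] ↔ index [101, 200].
101 + (289.01−220.20)·(200−101)/(301.11−220.20) = 101 + 68.81·99/80.91 ≈ 185.19, so AQI = 185.
Site J: row 425.56–502.22 (AQI 301–400). (400−301)·(445.26−425.56)/(502.22−425.56) + 301 = 99·19.70/76.66 + 301 ≈ 326.44 → 326.
Site A: 398.18 lies in 301.12–425.55, so I_lo=201, I_hi=300, C_lo=301.12, C_hi=425.55.
(300−201)/(425.55−301.12) × (398.18−301.12) + 201 = 99/124.43 × 97.06 + 201 ≈ 278.22 → 278.
Site H: row 220.20–301.11 (AQI 101–200). (200−101)·(251.82−220.20)/(301.11−220.20) + 101 = 99·31.62/80.91 + 101 ≈ 139.69 → 140.
AQIs: Site D=185, Site J=326, Site A=278, Site H=140. Site H (140) − Site A (278) = -138.

-138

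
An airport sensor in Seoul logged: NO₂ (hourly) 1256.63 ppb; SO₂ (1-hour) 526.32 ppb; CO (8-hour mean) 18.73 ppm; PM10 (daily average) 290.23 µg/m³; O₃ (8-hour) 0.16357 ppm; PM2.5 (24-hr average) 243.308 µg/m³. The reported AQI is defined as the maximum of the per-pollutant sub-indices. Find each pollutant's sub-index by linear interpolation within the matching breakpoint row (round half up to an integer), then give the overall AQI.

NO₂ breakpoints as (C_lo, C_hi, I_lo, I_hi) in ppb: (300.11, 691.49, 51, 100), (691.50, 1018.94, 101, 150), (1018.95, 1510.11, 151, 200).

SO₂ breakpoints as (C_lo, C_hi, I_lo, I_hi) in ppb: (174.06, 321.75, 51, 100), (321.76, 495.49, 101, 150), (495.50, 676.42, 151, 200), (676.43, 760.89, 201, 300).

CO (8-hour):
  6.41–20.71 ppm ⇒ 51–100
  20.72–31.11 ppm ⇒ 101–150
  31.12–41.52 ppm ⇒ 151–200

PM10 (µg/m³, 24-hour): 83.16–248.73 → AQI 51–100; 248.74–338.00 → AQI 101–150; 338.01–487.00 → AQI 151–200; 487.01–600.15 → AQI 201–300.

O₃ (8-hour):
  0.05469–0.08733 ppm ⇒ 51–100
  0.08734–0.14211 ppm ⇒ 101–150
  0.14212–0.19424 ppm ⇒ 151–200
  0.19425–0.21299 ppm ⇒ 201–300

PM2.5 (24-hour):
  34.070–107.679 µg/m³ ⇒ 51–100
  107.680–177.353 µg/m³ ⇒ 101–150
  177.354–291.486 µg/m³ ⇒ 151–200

179

NO₂: 1256.63 ∈ [1018.95, 1510.11] ↔ index [151, 200].
151 + (1256.63−1018.95)·(200−151)/(1510.11−1018.95) = 151 + 237.68·49/491.16 ≈ 174.71, so AQI = 175.
SO₂: 526.32 ∈ [495.50, 676.42] ↔ index [151, 200].
151 + (526.32−495.50)·(200−151)/(676.42−495.50) = 151 + 30.82·49/180.92 ≈ 159.35, so AQI = 159.
CO: 18.73 ∈ [6.41, 20.71] ↔ index [51, 100].
51 + (18.73−6.41)·(100−51)/(20.71−6.41) = 51 + 12.32·49/14.30 ≈ 93.22, so AQI = 93.
PM10 290.23: bracket 248.74–338.00 → index 101–150; slope 49/89.26, offset 41.49.
AQI = 101 + 49/89.26·41.49 ≈ 123.78 ⇒ 124.
O₃ 0.16357: bracket 0.14212–0.19424 → index 151–200; slope 49/0.05212, offset 0.02145.
AQI = 151 + 49/0.05212·0.02145 ≈ 171.17 ⇒ 171.
PM2.5: 243.308 lies in 177.354–291.486, so I_lo=151, I_hi=200, C_lo=177.354, C_hi=291.486.
(200−151)/(291.486−177.354) × (243.308−177.354) + 151 = 49/114.132 × 65.954 + 151 ≈ 179.32 → 179.
Sub-indices: NO₂→175, SO₂→159, CO→93, PM10→124, O₃→171, PM2.5→179. Overall AQI = max = 179; dominant pollutant is PM2.5.
AQI 179: Unhealthy.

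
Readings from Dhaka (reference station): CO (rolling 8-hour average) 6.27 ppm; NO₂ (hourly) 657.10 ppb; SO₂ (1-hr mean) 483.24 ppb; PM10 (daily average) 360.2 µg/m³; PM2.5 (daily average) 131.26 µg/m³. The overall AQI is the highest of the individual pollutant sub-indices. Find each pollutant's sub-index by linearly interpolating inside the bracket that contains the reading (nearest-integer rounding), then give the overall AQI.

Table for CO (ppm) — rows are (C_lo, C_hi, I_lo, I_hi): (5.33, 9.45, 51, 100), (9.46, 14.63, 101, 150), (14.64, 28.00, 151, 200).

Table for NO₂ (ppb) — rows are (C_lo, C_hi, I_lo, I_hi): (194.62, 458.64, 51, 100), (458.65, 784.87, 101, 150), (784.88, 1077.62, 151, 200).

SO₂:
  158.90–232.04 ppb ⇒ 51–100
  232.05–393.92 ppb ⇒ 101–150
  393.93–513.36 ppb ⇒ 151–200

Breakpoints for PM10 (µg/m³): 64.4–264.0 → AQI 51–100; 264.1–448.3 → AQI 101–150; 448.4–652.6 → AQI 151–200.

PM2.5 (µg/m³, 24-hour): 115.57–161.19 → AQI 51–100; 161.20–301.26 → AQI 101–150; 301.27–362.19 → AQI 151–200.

CO: 6.27 ∈ [5.33, 9.45] ↔ index [51, 100].
51 + (6.27−5.33)·(100−51)/(9.45−5.33) = 51 + 0.94·49/4.12 ≈ 62.18, so AQI = 62.
NO₂: 657.10 ∈ [458.65, 784.87] ↔ index [101, 150].
101 + (657.10−458.65)·(150−101)/(784.87−458.65) = 101 + 198.45·49/326.22 ≈ 130.81, so AQI = 131.
SO₂: row 393.93–513.36 (AQI 151–200). (200−151)·(483.24−393.93)/(513.36−393.93) + 151 = 49·89.31/119.43 + 151 ≈ 187.64 → 188.
PM10: 360.2 ∈ [264.1, 448.3] ↔ index [101, 150].
101 + (360.2−264.1)·(150−101)/(448.3−264.1) = 101 + 96.1·49/184.2 ≈ 126.56, so AQI = 127.
PM2.5: 131.26 ∈ [115.57, 161.19] ↔ index [51, 100].
51 + (131.26−115.57)·(100−51)/(161.19−115.57) = 51 + 15.69·49/45.62 ≈ 67.85, so AQI = 68.
Sub-indices: CO→62, NO₂→131, SO₂→188, PM10→127, PM2.5→68. Overall AQI = max = 188; dominant pollutant is SO₂.

188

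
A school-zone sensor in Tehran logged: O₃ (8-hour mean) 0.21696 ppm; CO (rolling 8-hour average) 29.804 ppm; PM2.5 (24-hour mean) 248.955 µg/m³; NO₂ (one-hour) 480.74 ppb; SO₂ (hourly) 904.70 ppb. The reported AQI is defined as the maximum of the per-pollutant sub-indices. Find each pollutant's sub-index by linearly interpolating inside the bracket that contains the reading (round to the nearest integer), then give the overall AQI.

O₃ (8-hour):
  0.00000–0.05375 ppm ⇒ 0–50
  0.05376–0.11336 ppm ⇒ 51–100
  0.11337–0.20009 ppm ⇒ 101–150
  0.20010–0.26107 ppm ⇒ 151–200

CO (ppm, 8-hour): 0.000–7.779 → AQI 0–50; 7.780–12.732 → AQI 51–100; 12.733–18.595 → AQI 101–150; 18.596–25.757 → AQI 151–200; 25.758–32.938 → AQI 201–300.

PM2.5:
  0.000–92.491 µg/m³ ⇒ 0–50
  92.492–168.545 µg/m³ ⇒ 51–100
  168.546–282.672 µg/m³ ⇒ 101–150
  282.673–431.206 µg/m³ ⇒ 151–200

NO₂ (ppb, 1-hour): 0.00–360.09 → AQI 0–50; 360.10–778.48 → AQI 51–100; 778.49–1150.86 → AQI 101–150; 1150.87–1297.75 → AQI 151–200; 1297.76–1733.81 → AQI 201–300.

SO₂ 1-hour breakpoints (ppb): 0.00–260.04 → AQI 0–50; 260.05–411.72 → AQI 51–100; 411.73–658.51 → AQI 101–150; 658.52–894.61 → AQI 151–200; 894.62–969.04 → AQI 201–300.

O₃: 0.21696 lies in 0.20010–0.26107, so I_lo=151, I_hi=200, C_lo=0.20010, C_hi=0.26107.
(200−151)/(0.26107−0.20010) × (0.21696−0.20010) + 151 = 49/0.06097 × 0.01686 + 151 ≈ 164.55 → 165.
CO: 29.804 lies in 25.758–32.938, so I_lo=201, I_hi=300, C_lo=25.758, C_hi=32.938.
(300−201)/(32.938−25.758) × (29.804−25.758) + 201 = 99/7.180 × 4.046 + 201 ≈ 256.79 → 257.
PM2.5: row 168.546–282.672 (AQI 101–150). (150−101)·(248.955−168.546)/(282.672−168.546) + 101 = 49·80.409/114.126 + 101 ≈ 135.52 → 136.
NO₂: 480.74 ∈ [360.10, 778.48] ↔ index [51, 100].
51 + (480.74−360.10)·(100−51)/(778.48−360.10) = 51 + 120.64·49/418.38 ≈ 65.13, so AQI = 65.
SO₂ 904.70: bracket 894.62–969.04 → index 201–300; slope 99/74.42, offset 10.08.
AQI = 201 + 99/74.42·10.08 ≈ 214.41 ⇒ 214.
Sub-indices: O₃→165, CO→257, PM2.5→136, NO₂→65, SO₂→214. Overall AQI = max = 257; dominant pollutant is CO.

257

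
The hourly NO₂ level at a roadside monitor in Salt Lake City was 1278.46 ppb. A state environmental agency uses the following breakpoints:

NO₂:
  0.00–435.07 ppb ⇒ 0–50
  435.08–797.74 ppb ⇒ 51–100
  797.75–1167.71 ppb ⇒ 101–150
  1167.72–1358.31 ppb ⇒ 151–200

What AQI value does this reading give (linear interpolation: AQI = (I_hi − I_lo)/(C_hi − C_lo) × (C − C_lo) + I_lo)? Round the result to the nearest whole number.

NO₂: 1278.46 lies in 1167.72–1358.31, so I_lo=151, I_hi=200, C_lo=1167.72, C_hi=1358.31.
(200−151)/(1358.31−1167.72) × (1278.46−1167.72) + 151 = 49/190.59 × 110.74 + 151 ≈ 179.47 → 179.

179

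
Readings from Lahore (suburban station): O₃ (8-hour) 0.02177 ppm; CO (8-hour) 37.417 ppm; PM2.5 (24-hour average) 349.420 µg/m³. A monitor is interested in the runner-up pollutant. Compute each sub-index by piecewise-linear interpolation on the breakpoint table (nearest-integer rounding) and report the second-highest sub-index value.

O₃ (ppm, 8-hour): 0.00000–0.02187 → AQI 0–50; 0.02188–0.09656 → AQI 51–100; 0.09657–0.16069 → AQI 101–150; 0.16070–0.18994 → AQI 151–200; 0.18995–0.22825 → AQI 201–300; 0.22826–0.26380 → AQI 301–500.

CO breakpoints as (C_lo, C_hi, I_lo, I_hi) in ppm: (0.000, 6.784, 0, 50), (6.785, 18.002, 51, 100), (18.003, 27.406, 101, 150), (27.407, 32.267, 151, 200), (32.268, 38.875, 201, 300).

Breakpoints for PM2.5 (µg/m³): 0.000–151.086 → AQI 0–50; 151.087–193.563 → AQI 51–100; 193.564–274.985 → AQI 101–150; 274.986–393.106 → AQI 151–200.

182

O₃: 0.02177 lies in 0.00000–0.02187, so I_lo=0, I_hi=50, C_lo=0.00000, C_hi=0.02187.
(50−0)/(0.02187−0.00000) × (0.02177−0.00000) + 0 = 50/0.02187 × 0.02177 + 0 ≈ 49.77 → 50.
CO: 37.417 ∈ [32.268, 38.875] ↔ index [201, 300].
201 + (37.417−32.268)·(300−201)/(38.875−32.268) = 201 + 5.149·99/6.607 ≈ 278.15, so AQI = 278.
PM2.5: 349.420 lies in 274.986–393.106, so I_lo=151, I_hi=200, C_lo=274.986, C_hi=393.106.
(200−151)/(393.106−274.986) × (349.420−274.986) + 151 = 49/118.120 × 74.434 + 151 ≈ 181.88 → 182.
Sub-indices: O₃→50, CO→278, PM2.5→182. Ranked high→low: 278, 182, 50. Second-highest sub-index = 182.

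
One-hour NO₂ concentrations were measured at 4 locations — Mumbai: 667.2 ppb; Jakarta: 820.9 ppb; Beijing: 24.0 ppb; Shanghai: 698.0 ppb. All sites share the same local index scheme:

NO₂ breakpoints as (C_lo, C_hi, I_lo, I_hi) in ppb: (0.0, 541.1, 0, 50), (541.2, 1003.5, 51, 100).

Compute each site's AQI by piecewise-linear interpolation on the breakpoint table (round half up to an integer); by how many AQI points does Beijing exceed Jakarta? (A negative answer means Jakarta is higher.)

Mumbai: 667.2 lies in 541.2–1003.5, so I_lo=51, I_hi=100, C_lo=541.2, C_hi=1003.5.
(100−51)/(1003.5−541.2) × (667.2−541.2) + 51 = 49/462.3 × 126.0 + 51 ≈ 64.35 → 64.
Jakarta: 820.9 ∈ [541.2, 1003.5] ↔ index [51, 100].
51 + (820.9−541.2)·(100−51)/(1003.5−541.2) = 51 + 279.7·49/462.3 ≈ 80.65, so AQI = 81.
Beijing: 24.0 ∈ [0.0, 541.1] ↔ index [0, 50].
0 + (24.0−0.0)·(50−0)/(541.1−0.0) = 0 + 24.0·50/541.1 ≈ 2.22, so AQI = 2.
Shanghai: 698.0 lies in 541.2–1003.5, so I_lo=51, I_hi=100, C_lo=541.2, C_hi=1003.5.
(100−51)/(1003.5−541.2) × (698.0−541.2) + 51 = 49/462.3 × 156.8 + 51 ≈ 67.62 → 68.
AQIs: Mumbai=64, Jakarta=81, Beijing=2, Shanghai=68. Beijing (2) − Jakarta (81) = -79.

-79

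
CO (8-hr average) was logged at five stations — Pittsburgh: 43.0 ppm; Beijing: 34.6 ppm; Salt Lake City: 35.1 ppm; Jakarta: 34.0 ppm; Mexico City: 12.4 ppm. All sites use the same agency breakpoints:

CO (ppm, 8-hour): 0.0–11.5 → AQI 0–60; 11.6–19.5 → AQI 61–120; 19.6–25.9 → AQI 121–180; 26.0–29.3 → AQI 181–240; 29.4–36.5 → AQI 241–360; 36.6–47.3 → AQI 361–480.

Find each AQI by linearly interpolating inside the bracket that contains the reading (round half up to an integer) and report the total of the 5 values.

Pittsburgh: row 36.6–47.3 (AQI 361–480). (480−361)·(43.0−36.6)/(47.3−36.6) + 361 = 119·6.4/10.7 + 361 ≈ 432.18 → 432.
Beijing 34.6: bracket 29.4–36.5 → index 241–360; slope 119/7.1, offset 5.2.
AQI = 241 + 119/7.1·5.2 ≈ 328.15 ⇒ 328.
Salt Lake City: row 29.4–36.5 (AQI 241–360). (360−241)·(35.1−29.4)/(36.5−29.4) + 241 = 119·5.7/7.1 + 241 ≈ 336.54 → 337.
Jakarta: 34.0 lies in 29.4–36.5, so I_lo=241, I_hi=360, C_lo=29.4, C_hi=36.5.
(360−241)/(36.5−29.4) × (34.0−29.4) + 241 = 119/7.1 × 4.6 + 241 ≈ 318.10 → 318.
Mexico City: 12.4 lies in 11.6–19.5, so I_lo=61, I_hi=120, C_lo=11.6, C_hi=19.5.
(120−61)/(19.5−11.6) × (12.4−11.6) + 61 = 59/7.9 × 0.8 + 61 ≈ 66.97 → 67.
AQIs: Pittsburgh=432, Beijing=328, Salt Lake City=337, Jakarta=318, Mexico City=67. Sum = 432 + 328 + 337 + 318 + 67 = 1482.

1482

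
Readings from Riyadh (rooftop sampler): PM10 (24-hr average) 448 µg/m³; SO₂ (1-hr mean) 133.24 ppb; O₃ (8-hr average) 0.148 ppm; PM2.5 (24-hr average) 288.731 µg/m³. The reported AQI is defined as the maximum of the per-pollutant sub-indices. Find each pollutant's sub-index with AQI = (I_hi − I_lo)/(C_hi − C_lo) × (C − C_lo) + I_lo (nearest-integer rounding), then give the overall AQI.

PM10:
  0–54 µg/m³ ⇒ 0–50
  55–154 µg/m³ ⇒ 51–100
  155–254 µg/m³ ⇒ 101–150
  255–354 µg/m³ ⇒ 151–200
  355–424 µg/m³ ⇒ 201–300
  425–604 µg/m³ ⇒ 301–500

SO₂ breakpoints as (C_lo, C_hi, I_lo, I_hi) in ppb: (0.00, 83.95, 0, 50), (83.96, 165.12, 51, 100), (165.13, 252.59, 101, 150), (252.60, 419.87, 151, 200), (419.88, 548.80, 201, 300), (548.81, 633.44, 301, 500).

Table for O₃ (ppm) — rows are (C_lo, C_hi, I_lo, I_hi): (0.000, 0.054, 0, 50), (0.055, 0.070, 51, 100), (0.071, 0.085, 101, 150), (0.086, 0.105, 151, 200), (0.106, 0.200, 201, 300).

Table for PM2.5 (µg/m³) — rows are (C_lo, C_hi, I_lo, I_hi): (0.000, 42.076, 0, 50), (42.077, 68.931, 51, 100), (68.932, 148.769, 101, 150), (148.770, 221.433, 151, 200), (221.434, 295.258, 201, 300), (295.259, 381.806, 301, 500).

PM10: 448 ∈ [425, 604] ↔ index [301, 500].
301 + (448−425)·(500−301)/(604−425) = 301 + 23·199/179 ≈ 326.57, so AQI = 327.
SO₂: 133.24 lies in 83.96–165.12, so I_lo=51, I_hi=100, C_lo=83.96, C_hi=165.12.
(100−51)/(165.12−83.96) × (133.24−83.96) + 51 = 49/81.16 × 49.28 + 51 ≈ 80.75 → 81.
O₃: row 0.106–0.200 (AQI 201–300). (300−201)·(0.148−0.106)/(0.200−0.106) + 201 = 99·0.042/0.094 + 201 ≈ 245.23 → 245.
PM2.5: 288.731 lies in 221.434–295.258, so I_lo=201, I_hi=300, C_lo=221.434, C_hi=295.258.
(300−201)/(295.258−221.434) × (288.731−221.434) + 201 = 99/73.824 × 67.297 + 201 ≈ 291.25 → 291.
Sub-indices: PM10→327, SO₂→81, O₃→245, PM2.5→291. Overall AQI = max = 327; dominant pollutant is PM10.

327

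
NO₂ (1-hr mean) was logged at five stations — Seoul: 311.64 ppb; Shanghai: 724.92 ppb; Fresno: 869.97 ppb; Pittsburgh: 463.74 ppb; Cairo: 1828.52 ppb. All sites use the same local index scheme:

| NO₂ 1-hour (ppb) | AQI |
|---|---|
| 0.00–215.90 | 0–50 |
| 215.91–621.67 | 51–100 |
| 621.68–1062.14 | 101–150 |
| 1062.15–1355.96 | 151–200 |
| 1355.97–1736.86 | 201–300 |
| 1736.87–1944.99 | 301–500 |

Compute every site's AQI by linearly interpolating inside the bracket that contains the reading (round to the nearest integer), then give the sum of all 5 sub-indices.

Seoul: 311.64 ∈ [215.91, 621.67] ↔ index [51, 100].
51 + (311.64−215.91)·(100−51)/(621.67−215.91) = 51 + 95.73·49/405.76 ≈ 62.56, so AQI = 63.
Shanghai: 724.92 lies in 621.68–1062.14, so I_lo=101, I_hi=150, C_lo=621.68, C_hi=1062.14.
(150−101)/(1062.14−621.68) × (724.92−621.68) + 101 = 49/440.46 × 103.24 + 101 ≈ 112.49 → 112.
Fresno: 869.97 ∈ [621.68, 1062.14] ↔ index [101, 150].
101 + (869.97−621.68)·(150−101)/(1062.14−621.68) = 101 + 248.29·49/440.46 ≈ 128.62, so AQI = 129.
Pittsburgh: row 215.91–621.67 (AQI 51–100). (100−51)·(463.74−215.91)/(621.67−215.91) + 51 = 49·247.83/405.76 + 51 ≈ 80.93 → 81.
Cairo: 1828.52 lies in 1736.87–1944.99, so I_lo=301, I_hi=500, C_lo=1736.87, C_hi=1944.99.
(500−301)/(1944.99−1736.87) × (1828.52−1736.87) + 301 = 199/208.12 × 91.65 + 301 ≈ 388.63 → 389.
AQIs: Seoul=63, Shanghai=112, Fresno=129, Pittsburgh=81, Cairo=389. Sum = 63 + 112 + 129 + 81 + 389 = 774.

774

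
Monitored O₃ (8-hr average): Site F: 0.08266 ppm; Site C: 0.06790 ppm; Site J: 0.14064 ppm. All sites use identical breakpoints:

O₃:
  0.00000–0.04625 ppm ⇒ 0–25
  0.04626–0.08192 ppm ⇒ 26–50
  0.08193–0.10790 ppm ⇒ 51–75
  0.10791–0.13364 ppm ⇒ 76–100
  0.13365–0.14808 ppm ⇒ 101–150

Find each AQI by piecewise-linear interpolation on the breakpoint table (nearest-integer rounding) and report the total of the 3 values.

218

Site F 0.08266: bracket 0.08193–0.10790 → index 51–75; slope 24/0.02597, offset 0.00073.
AQI = 51 + 24/0.02597·0.00073 ≈ 51.67 ⇒ 52.
Site C: row 0.04626–0.08192 (AQI 26–50). (50−26)·(0.06790−0.04626)/(0.08192−0.04626) + 26 = 24·0.02164/0.03566 + 26 ≈ 40.56 → 41.
Site J: row 0.13365–0.14808 (AQI 101–150). (150−101)·(0.14064−0.13365)/(0.14808−0.13365) + 101 = 49·0.00699/0.01443 + 101 ≈ 124.74 → 125.
AQIs: Site F=52, Site C=41, Site J=125. Sum = 52 + 41 + 125 = 218.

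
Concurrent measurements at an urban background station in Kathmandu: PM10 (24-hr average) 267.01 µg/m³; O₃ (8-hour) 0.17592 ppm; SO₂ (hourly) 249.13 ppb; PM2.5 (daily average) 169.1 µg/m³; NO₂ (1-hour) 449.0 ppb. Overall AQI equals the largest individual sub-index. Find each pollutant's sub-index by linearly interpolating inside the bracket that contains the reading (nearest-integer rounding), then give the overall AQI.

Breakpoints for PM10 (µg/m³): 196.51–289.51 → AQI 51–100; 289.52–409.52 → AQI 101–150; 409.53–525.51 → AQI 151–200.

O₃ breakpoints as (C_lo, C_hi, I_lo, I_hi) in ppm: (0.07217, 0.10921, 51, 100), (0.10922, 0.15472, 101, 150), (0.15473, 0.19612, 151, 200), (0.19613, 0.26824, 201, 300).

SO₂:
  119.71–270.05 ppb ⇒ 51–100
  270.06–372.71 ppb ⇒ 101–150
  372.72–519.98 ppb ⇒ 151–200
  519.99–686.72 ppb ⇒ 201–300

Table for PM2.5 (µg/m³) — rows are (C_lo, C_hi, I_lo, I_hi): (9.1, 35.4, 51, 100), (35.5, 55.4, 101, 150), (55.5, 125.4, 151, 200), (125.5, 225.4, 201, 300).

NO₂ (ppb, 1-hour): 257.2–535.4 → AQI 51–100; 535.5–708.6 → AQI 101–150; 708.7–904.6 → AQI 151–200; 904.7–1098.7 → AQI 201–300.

PM10: row 196.51–289.51 (AQI 51–100). (100−51)·(267.01−196.51)/(289.51−196.51) + 51 = 49·70.50/93.00 + 51 ≈ 88.15 → 88.
O₃ 0.17592: bracket 0.15473–0.19612 → index 151–200; slope 49/0.04139, offset 0.02119.
AQI = 151 + 49/0.04139·0.02119 ≈ 176.09 ⇒ 176.
SO₂ 249.13: bracket 119.71–270.05 → index 51–100; slope 49/150.34, offset 129.42.
AQI = 51 + 49/150.34·129.42 ≈ 93.18 ⇒ 93.
PM2.5: 169.1 ∈ [125.5, 225.4] ↔ index [201, 300].
201 + (169.1−125.5)·(300−201)/(225.4−125.5) = 201 + 43.6·99/99.9 ≈ 244.21, so AQI = 244.
NO₂: 449.0 ∈ [257.2, 535.4] ↔ index [51, 100].
51 + (449.0−257.2)·(100−51)/(535.4−257.2) = 51 + 191.8·49/278.2 ≈ 84.78, so AQI = 85.
Sub-indices: PM10→88, O₃→176, SO₂→93, PM2.5→244, NO₂→85. Overall AQI = max = 244; dominant pollutant is PM2.5.
AQI 244: Very Unhealthy.

244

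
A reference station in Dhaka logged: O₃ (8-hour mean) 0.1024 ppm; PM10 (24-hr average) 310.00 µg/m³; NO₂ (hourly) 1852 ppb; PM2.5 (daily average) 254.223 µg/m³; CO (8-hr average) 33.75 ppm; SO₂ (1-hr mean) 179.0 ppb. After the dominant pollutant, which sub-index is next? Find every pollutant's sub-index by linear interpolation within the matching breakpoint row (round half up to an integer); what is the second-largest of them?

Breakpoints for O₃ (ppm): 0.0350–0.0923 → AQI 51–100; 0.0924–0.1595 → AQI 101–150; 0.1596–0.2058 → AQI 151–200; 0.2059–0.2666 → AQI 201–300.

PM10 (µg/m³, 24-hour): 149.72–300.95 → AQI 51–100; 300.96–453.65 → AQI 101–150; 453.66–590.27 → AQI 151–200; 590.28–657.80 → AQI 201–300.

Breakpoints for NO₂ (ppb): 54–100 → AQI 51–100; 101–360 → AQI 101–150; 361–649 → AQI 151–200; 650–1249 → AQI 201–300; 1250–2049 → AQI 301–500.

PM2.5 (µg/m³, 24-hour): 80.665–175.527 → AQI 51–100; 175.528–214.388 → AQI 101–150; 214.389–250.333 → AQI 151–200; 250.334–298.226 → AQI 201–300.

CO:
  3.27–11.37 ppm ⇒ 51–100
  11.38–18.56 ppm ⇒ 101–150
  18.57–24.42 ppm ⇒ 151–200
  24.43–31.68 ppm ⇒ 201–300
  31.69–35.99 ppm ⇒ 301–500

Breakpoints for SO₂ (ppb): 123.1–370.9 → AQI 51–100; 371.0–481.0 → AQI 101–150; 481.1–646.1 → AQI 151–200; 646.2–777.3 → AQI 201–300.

396

O₃: row 0.0924–0.1595 (AQI 101–150). (150−101)·(0.1024−0.0924)/(0.1595−0.0924) + 101 = 49·0.0100/0.0671 + 101 ≈ 108.30 → 108.
PM10: 310.00 ∈ [300.96, 453.65] ↔ index [101, 150].
101 + (310.00−300.96)·(150−101)/(453.65−300.96) = 101 + 9.04·49/152.69 ≈ 103.90, so AQI = 104.
NO₂ 1852: bracket 1250–2049 → index 301–500; slope 199/799, offset 602.
AQI = 301 + 199/799·602 ≈ 450.93 ⇒ 451.
PM2.5: row 250.334–298.226 (AQI 201–300). (300−201)·(254.223−250.334)/(298.226−250.334) + 201 = 99·3.889/47.892 + 201 ≈ 209.04 → 209.
CO: 33.75 lies in 31.69–35.99, so I_lo=301, I_hi=500, C_lo=31.69, C_hi=35.99.
(500−301)/(35.99−31.69) × (33.75−31.69) + 301 = 199/4.30 × 2.06 + 301 ≈ 396.33 → 396.
SO₂: 179.0 lies in 123.1–370.9, so I_lo=51, I_hi=100, C_lo=123.1, C_hi=370.9.
(100−51)/(370.9−123.1) × (179.0−123.1) + 51 = 49/247.8 × 55.9 + 51 ≈ 62.05 → 62.
Sub-indices: O₃→108, PM10→104, NO₂→451, PM2.5→209, CO→396, SO₂→62. Ranked high→low: 451, 396, 209, 108, 104, 62. Second-highest sub-index = 396.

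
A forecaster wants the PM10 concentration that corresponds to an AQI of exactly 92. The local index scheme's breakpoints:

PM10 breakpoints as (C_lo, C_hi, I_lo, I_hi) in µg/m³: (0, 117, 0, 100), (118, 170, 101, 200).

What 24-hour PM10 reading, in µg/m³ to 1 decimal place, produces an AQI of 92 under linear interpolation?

AQI 92 lies in the 0–100 band, which corresponds to 0–117 µg/m³.
C = 0 + (92−0)×(117−0)/(100−0) = 0 + 92×117/100 ≈ 107.640 µg/m³ → 107.6 µg/m³ to 1 dp.

107.6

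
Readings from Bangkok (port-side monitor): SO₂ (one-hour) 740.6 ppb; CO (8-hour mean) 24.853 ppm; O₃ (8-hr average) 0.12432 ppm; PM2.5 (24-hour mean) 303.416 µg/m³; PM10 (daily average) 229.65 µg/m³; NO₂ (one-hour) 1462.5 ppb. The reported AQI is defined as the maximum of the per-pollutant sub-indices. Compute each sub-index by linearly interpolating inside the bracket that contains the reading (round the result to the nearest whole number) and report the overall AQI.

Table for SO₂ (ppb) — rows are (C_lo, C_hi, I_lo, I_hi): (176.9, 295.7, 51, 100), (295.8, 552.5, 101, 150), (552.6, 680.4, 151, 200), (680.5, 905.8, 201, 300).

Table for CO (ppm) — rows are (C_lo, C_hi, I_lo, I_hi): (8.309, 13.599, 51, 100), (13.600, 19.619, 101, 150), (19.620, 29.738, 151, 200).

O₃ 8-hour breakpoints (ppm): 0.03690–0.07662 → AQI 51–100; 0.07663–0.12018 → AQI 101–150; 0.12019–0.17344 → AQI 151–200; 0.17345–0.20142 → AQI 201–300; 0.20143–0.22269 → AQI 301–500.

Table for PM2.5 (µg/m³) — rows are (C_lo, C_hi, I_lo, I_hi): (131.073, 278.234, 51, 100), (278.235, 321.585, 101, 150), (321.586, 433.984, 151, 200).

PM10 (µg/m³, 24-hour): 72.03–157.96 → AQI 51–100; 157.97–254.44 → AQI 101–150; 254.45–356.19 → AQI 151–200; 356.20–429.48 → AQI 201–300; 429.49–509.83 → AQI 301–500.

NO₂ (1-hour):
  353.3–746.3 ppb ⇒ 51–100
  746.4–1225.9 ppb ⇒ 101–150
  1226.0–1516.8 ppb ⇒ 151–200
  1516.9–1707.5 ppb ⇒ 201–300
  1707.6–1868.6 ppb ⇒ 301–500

SO₂ 740.6: bracket 680.5–905.8 → index 201–300; slope 99/225.3, offset 60.1.
AQI = 201 + 99/225.3·60.1 ≈ 227.41 ⇒ 227.
CO 24.853: bracket 19.620–29.738 → index 151–200; slope 49/10.118, offset 5.233.
AQI = 151 + 49/10.118·5.233 ≈ 176.34 ⇒ 176.
O₃: 0.12432 lies in 0.12019–0.17344, so I_lo=151, I_hi=200, C_lo=0.12019, C_hi=0.17344.
(200−151)/(0.17344−0.12019) × (0.12432−0.12019) + 151 = 49/0.05325 × 0.00413 + 151 ≈ 154.80 → 155.
PM2.5: 303.416 ∈ [278.235, 321.585] ↔ index [101, 150].
101 + (303.416−278.235)·(150−101)/(321.585−278.235) = 101 + 25.181·49/43.350 ≈ 129.46, so AQI = 129.
PM10: row 157.97–254.44 (AQI 101–150). (150−101)·(229.65−157.97)/(254.44−157.97) + 101 = 49·71.68/96.47 + 101 ≈ 137.41 → 137.
NO₂: 1462.5 ∈ [1226.0, 1516.8] ↔ index [151, 200].
151 + (1462.5−1226.0)·(200−151)/(1516.8−1226.0) = 151 + 236.5·49/290.8 ≈ 190.85, so AQI = 191.
Sub-indices: SO₂→227, CO→176, O₃→155, PM2.5→129, PM10→137, NO₂→191. Overall AQI = max = 227; dominant pollutant is SO₂.
AQI 227: Very Unhealthy.

227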